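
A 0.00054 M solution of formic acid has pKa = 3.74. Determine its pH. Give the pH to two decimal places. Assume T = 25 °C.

HCOOH ⇌ HCOO- + H+
Ka = 10^(−3.74) = 1.82 × 10^-4
From the ICE table, Ka = [H+]²/(0.00054 − [H+]) = 1.82 × 10^-4.
Here C₀/Ka ≈ 2.97, so the small-[H+] approximation fails. Use the quadratic:
[H+] = [−0.000182 + √(0.000182² + 3.93e-07)]/2 = 2.35 × 10^-4 M
pH = −log[H+] = −log(2.35 × 10^-4) = 3.63

pH = 3.63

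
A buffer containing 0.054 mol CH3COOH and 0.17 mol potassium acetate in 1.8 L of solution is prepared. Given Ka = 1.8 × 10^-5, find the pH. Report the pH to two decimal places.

pH = 5.24

pKa = −log(1.8 × 10^-5) = 4.745
Using pH = pKa + log([base]/[acid]) with [base]/[acid] = 0.17/0.054:
pH = 4.745 + (+0.498) = 5.24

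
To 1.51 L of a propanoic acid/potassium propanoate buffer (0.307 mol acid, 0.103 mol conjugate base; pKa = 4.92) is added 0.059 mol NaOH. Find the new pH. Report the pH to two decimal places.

pH = 4.74

After neutralization: n(CH3CH2COOH) = 0.248 mol, n(CH3CH2COO-) = 0.162 mol.
pH = pKa + log([A⁻]/[HA]) = 4.92 + log(0.162/0.248) = 4.92 -0.185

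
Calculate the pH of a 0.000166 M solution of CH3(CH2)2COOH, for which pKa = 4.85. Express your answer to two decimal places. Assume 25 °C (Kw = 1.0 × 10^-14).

pH = 4.38

CH3(CH2)2COOH ⇌ CH3(CH2)2COO- + H+
Ka = 10^(−4.85) = 1.41 × 10^-5
From the ICE table, Ka = [H+]²/(0.000166 − [H+]) = 1.41 × 10^-5.
Here C₀/Ka ≈ 11.8, so the small-[H+] approximation fails. Use the quadratic:
[H+] = [−1.41e-05 + √(1.41e-05² + 9.36e-09)]/2 = 4.18 × 10^-5 M
pH = −log[H+] = −log(4.18 × 10^-5) = 4.38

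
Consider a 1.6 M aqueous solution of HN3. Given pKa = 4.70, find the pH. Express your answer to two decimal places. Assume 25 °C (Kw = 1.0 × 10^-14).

pH = 2.25

HN3 ⇌ N3- + H+
Ka = 10^(−4.70) = 2.00 × 10^-5
Ka = x²/(1.6 − x) = 2.00 × 10^-5
Since Ka ≪ C₀, x ≈ √(Ka·C₀) = 5.66 × 10^-3 M.
Check: 0.35% ionized — well under 5%, approximation valid.
pH = −log[H+] = −log(5.66 × 10^-3) = 2.25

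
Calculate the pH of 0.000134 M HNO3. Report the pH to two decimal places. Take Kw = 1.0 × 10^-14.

HNO3 is a strong acid and dissociates completely, so [H+] = 0.000134 M.
pH = -log(0.000134) = 3.87

pH = 3.87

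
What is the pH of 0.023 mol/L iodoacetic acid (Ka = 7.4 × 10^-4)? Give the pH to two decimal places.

ICH2COOH ⇌ ICH2COO- + H+
From the ICE table, Ka = x²/(0.023 − x) = 7.4 × 10^-4.
x is not negligible relative to C₀; solve x² + 0.00074·x − 1.7e-05 = 0.
x = [−0.00074 + √(0.00074² + 6.81e-05)]/2 = 3.77 × 10^-3 M
pH = −log[H+] = −log(3.77 × 10^-3) = 2.42

pH = 2.42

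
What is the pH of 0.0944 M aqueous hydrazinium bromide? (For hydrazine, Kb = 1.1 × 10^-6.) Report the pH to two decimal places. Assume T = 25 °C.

N2H5+ is the conjugate acid of the weak base N2H4.
Ka = Kw/Kb = 1.0×10^-14 / 1.1 × 10^-6 = 9.09 × 10^-9
Let x = [H+] at equilibrium. Ka = x²/(0.0944 − x).
Neglecting x in the denominator: x = √(9.09 × 10^-9 × 0.0944) = 2.93 × 10^-5 M
pH = −log[H+] = −log(2.93 × 10^-5) = 4.53

pH = 4.53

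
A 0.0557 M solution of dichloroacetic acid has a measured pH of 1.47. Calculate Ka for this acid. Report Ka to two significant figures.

[H+] = 10^(-1.47) = 3.39 × 10^-2 M
At equilibrium [HA] = 0.0557 − 3.39 × 10^-2 = 2.18 × 10^-2 M
Ka = [H+][A-]/[HA] = (3.39 × 10^-2)² / 2.18 × 10^-2 = 5.3 × 10^-2

Ka = 5.3 × 10^-2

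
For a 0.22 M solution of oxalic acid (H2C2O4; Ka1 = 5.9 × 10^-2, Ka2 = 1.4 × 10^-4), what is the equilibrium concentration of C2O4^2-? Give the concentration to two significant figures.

1.4 × 10^-4 M

First ionization gives [H+] ≈ [HC2O4-] = 8.82 × 10^-2 M.
Second step: Ka2 = [H+][C2O4^2-]/[HC2O4-] ≈ [C2O4^2-] (since [H+] ≈ [HC2O4-]).
So [C2O4^2-] ≈ Ka2.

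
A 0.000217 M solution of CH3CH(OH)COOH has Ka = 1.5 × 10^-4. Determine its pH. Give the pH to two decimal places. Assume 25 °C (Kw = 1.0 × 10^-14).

CH3CH(OH)COOH ⇌ CH3CH(OH)COO- + H+
From the ICE table, Ka = [H+]²/(0.000217 − [H+]) = 1.5 × 10^-4.
Here C₀/Ka ≈ 1.45, so the small-[H+] approximation fails. Use the quadratic:
[H+] = [−0.00015 + √(0.00015² + 1.3e-07)]/2 = 1.20 × 10^-4 M
pH = −log(1.20 × 10^-4) = 3.92

pH = 3.92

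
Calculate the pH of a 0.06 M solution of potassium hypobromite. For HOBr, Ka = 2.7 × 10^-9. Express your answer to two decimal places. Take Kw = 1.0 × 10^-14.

OBr- is the conjugate base of the weak acid HOBr.
Kb = Kw/Ka = 1.0×10^-14 / 2.7 × 10^-9 = 3.70 × 10^-6
Let x = [OH-] at equilibrium. Kb = x²/(0.06 − x).
Neglecting x in the denominator: x = √(3.70 × 10^-6 × 0.06) = 4.71 × 10^-4 M
pOH = −log(4.71 × 10^-4) = 3.33; pH = 14.00 − 3.33 = 10.67

pH = 10.67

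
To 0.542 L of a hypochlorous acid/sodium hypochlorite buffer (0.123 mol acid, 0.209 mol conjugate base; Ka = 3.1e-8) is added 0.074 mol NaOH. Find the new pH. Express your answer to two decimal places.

pH = 8.27

After neutralization: n(HOCl) = 0.049 mol, n(OCl-) = 0.283 mol.
pKa = −log(3.1 × 10^-8) = 7.509
Henderson–Hasselbalch with mole ratio 0.283/0.049: pH = 7.509 + (+0.762)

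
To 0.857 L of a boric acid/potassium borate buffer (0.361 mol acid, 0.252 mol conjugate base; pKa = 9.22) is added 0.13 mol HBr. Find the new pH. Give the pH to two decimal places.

After neutralization: n(B(OH)3) = 0.491 mol, n(B(OH)4-) = 0.122 mol.
pH = pKa + log([A⁻]/[HA]) = 9.22 + log(0.122/0.491) = 9.22 -0.605

pH = 8.62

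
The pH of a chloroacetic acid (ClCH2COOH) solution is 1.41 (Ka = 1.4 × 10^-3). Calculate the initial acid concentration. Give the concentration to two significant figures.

C₀ = 1.1 M

[H+] = 10^(-1.41) = 3.89 × 10^-2 M = x
Ka = x²/(C₀ − x) ⇒ C₀ = x + x²/Ka
C₀ = 3.89 × 10^-2 + (3.89 × 10^-2)²/(1.4 × 10^-3) = 1.12 M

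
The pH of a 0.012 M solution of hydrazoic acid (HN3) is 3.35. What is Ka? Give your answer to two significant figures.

Ka = 1.7 × 10^-5

[H+] = 10^(-3.35) = 4.47 × 10^-4 M
At equilibrium [HA] = 0.012 − 4.47 × 10^-4 = 1.16 × 10^-2 M
Ka = [H+][A-]/[HA] = (4.47 × 10^-4)² / 1.16 × 10^-2 = 1.7 × 10^-5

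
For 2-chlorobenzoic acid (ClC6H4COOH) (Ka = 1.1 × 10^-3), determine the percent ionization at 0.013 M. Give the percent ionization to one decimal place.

ClC6H4COOH ⇌ ClC6H4COO- + H+; let x = [H+] at equilibrium.
Ka = x²/(C₀ − x); solving the quadratic gives x = 3.27 × 10^-3 M.
Fraction ionized = 3.27 × 10^-3 / 0.013 = 0.2515 → 25.2%

25.2%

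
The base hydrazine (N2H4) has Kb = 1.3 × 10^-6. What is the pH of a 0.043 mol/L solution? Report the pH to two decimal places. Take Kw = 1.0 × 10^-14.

pH = 10.37

N2H4 + H2O ⇌ N2H5+ + OH-
Let x = [OH-] at equilibrium. Kb = x²/(0.043 − x).
Since Kb ≪ C₀, x ≈ √(Kb·C₀) = 2.36 × 10^-4 M.
Check: 0.55% ionized — well under 5%, approximation valid.
pOH = 3.63, so pH = 14.00 − pOH = 10.37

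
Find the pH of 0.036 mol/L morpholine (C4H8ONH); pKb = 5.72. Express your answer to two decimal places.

pH = 10.42

C4H8ONH + H2O ⇌ C4H8ONH2+ + OH-
Kb = 10^(−5.72) = 1.91 × 10^-6
From the ICE table, Kb = [OH-]²/(0.036 − [OH-]) = 1.91 × 10^-6.
Since Kb ≪ C₀, [OH-] ≈ √(Kb·C₀) = 2.62 × 10^-4 M.
([OH-]/C₀ = 0.73% < 5%, so the approximation holds.)
pOH = 3.58, so pH = 14.00 − pOH = 10.42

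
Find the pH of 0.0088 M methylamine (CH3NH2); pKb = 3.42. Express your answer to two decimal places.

CH3NH2 + H2O ⇌ CH3NH3+ + OH-
Kb = 10^(−3.42) = 3.80 × 10^-4
From the ICE table, Kb = [OH-]²/(0.0088 − [OH-]) = 3.80 × 10^-4.
Here C₀/Kb ≈ 23.2, so the small-[OH-] approximation fails. Use the quadratic:
[OH-] = [−0.00038 + √(0.00038² + 1.34e-05)]/2 = 1.65 × 10^-3 M
pOH = −log(1.65 × 10^-3) = 2.78; pH = 14.00 − 2.78 = 11.22

pH = 11.22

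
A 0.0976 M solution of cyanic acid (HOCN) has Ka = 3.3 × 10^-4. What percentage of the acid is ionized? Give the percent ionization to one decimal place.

5.6%

HOCN ⇌ OCN- + H+; let x = [H+] at equilibrium.
Ka = x²/(C₀ − x); solving the quadratic gives x = 5.51 × 10^-3 M.
Fraction ionized = 5.51 × 10^-3 / 0.0976 = 0.0565 → 5.6%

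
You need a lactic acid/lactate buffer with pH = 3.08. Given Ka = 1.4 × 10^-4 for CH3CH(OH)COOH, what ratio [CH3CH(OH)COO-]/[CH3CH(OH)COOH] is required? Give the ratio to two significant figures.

ratio = 0.17

pKa = -log(1.4 × 10^-4) = 3.854
pH = pKa + log(r) ⇒ log(r) = 3.08 − 3.854 = -0.774
r = [CH3CH(OH)COO-]/[CH3CH(OH)COOH] = 10^(-0.774) = 0.168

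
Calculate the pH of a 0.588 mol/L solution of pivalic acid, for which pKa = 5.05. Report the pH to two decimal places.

pH = 2.64

(CH3)3CCOOH ⇌ (CH3)3CCOO- + H+
Ka = 10^(−5.05) = 8.91 × 10^-6
Ka = [H+]²/(0.588 − [H+]) = 8.91 × 10^-6
Since Ka ≪ C₀, [H+] ≈ √(Ka·C₀) = 2.29 × 10^-3 M.
pH = −log(2.29 × 10^-3) = 2.64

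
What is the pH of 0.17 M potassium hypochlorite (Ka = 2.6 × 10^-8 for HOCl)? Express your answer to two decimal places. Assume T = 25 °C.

pH = 10.41

OCl- is the conjugate base of the weak acid HOCl.
Kb = Kw/Ka = 1.0×10^-14 / 2.6 × 10^-8 = 3.85 × 10^-7
Kb = [OH-]²/(0.17 − [OH-]) = 3.85 × 10^-7
Assume [OH-] ≪ 0.17: [OH-] ≈ √(3.85 × 10^-7 × 0.17) = 2.56 × 10^-4 M
pOH = 3.59, so pH = 14.00 − pOH = 10.41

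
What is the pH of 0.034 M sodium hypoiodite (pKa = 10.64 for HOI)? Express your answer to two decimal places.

OI- is the conjugate base of the weak acid HOI.
Ka = 10^(−10.64) = 2.29 × 10^-11
Kb = Kw/Ka = 1.0×10^-14 / 2.29 × 10^-11 = 4.37 × 10^-4
From the ICE table, Kb = x²/(0.034 − x) = 4.37 × 10^-4.
x is not negligible relative to C₀; solve x² + 0.000437·x − 1.49e-05 = 0.
x = [−0.000437 + √(0.000437² + 5.94e-05)]/2 = 3.64 × 10^-3 M
pOH = −log(3.64 × 10^-3) = 2.44; pH = 14.00 − 2.44 = 11.56

pH = 11.56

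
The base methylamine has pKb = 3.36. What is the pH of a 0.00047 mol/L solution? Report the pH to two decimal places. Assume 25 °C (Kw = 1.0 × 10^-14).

pH = 10.45

CH3NH2 + H2O ⇌ CH3NH3+ + OH-
Kb = 10^(−3.36) = 4.37 × 10^-4
Kb = [OH-]²/(0.00047 − [OH-]) = 4.37 × 10^-4
The 5% rule fails; solving [OH-]² + Kb·[OH-] − Kb·C₀ = 0 exactly:
[OH-] = (−Kb + √(Kb² + 4·Kb·C₀))/2 = 2.85 × 10^-4 M
pOH = −log(2.85 × 10^-4) = 3.55; pH = 14.00 − 3.55 = 10.45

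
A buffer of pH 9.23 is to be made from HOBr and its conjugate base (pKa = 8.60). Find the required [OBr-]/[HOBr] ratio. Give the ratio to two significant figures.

pH = pKa + log(r) ⇒ log(r) = 9.23 − 8.60 = +0.63
r = [OBr-]/[HOBr] = 10^(+0.63) = 4.27

ratio = 4.3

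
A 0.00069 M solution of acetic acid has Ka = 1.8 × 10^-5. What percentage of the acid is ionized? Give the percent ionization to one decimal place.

14.9%

CH3COOH ⇌ CH3COO- + H+; let x = [H+] at equilibrium.
Solve x² + 1.8e-05x − 1.24e-08 = 0 → x = 1.03 × 10^-4 M
% ionization = x/C₀ × 100% = 1.03 × 10^-4/0.00069 × 100% = 14.9%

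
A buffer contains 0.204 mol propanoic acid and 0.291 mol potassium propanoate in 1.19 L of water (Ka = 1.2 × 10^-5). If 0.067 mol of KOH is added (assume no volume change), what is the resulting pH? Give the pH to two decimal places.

pH = 5.34

After neutralization: n(CH3CH2COOH) = 0.137 mol, n(CH3CH2COO-) = 0.358 mol.
pKa = −log(1.2 × 10^-5) = 4.921
pH = pKa + log([A⁻]/[HA]) = 4.921 + log(0.358/0.137) = 4.921 +0.417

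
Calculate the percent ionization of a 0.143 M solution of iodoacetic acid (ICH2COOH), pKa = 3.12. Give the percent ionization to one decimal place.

7.0%

ICH2COOH ⇌ ICH2COO- + H+; let x = [H+] at equilibrium.
Ka = 10^(−3.12) = 7.59 × 10^-4
Solve x² + 0.000759x − 0.000109 = 0 → x = 1.00 × 10^-2 M
Fraction ionized = 1.00 × 10^-2 / 0.143 = 0.0699 → 7.0%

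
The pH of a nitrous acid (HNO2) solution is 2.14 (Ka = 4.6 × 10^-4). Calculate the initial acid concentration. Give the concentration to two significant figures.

[H+] = 10^(-2.14) = 7.24 × 10^-3 M = x
Ka = x²/(C₀ − x) ⇒ C₀ = x + x²/Ka
C₀ = 7.24 × 10^-3 + (7.24 × 10^-3)²/(4.6 × 10^-4) = 1.21 × 10^-1 M

C₀ = 1.2 × 10^-1 M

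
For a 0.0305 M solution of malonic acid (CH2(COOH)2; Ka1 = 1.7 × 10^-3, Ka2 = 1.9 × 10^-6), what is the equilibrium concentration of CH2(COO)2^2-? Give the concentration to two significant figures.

First ionization gives [H+] ≈ [CH2(COOH)COO-] = 6.40 × 10^-3 M.
Second step: Ka2 = [H+][CH2(COO)2^2-]/[CH2(COOH)COO-] ≈ [CH2(COO)2^2-] (since [H+] ≈ [CH2(COOH)COO-]).
So [CH2(COO)2^2-] ≈ Ka2.

1.9 × 10^-6 M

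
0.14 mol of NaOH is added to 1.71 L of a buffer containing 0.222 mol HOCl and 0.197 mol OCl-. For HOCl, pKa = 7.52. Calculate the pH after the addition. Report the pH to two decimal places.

OH- converts HOCl to OCl-: HOCl → 0.082 mol, OCl- → 0.337 mol.
pH = pKa + log(n_OCl-/n_HOCl) = 7.52 + log(0.337/0.082) = 7.52 + (+0.614)

pH = 8.13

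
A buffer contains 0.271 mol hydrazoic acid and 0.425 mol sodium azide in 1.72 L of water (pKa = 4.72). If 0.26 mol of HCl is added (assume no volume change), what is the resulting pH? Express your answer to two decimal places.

pH = 4.21

After neutralization: n(HN3) = 0.531 mol, n(N3-) = 0.165 mol.
Henderson–Hasselbalch with mole ratio 0.165/0.531: pH = 4.72 + (-0.508)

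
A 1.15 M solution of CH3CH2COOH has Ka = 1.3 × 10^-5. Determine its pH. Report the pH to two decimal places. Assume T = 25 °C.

CH3CH2COOH ⇌ CH3CH2COO- + H+
Ka = [H+]²/(1.15 − [H+]) = 1.3 × 10^-5
Since Ka ≪ C₀, [H+] ≈ √(Ka·C₀) = 3.87 × 10^-3 M.
Check: 0.34% ionized — well under 5%, approximation valid.
pH = −log[H+] = −log(3.87 × 10^-3) = 2.41

pH = 2.41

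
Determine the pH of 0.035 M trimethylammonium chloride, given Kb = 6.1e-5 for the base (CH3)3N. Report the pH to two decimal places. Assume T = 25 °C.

(CH3)3NH+ is the conjugate acid of the weak base (CH3)3N.
Ka = Kw/Kb = 1.0×10^-14 / 6.1 × 10^-5 = 1.64 × 10^-10
Ka = [H+]²/(0.035 − [H+]) = 1.64 × 10^-10
Assume [H+] ≪ 0.035: [H+] ≈ √(1.64 × 10^-10 × 0.035) = 2.40 × 10^-6 M
pH = −log(2.40 × 10^-6) = 5.62

pH = 5.62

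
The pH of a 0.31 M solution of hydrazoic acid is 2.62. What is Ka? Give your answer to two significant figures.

Ka = 1.9 × 10^-5

[H+] = 10^(-2.62) = 2.40 × 10^-3 M
At equilibrium [HA] = 0.31 − 2.40 × 10^-3 = 3.08 × 10^-1 M
Ka = [H+][A-]/[HA] = (2.40 × 10^-3)² / 3.08 × 10^-1 = 1.9 × 10^-5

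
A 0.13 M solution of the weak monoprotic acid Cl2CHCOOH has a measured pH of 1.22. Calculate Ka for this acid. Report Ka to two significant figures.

[H+] = 10^(-1.22) = 6.03 × 10^-2 M
At equilibrium [HA] = 0.13 − 6.03 × 10^-2 = 6.97 × 10^-2 M
Ka = [H+][A-]/[HA] = (6.03 × 10^-2)² / 6.97 × 10^-2 = 5.2 × 10^-2

Ka = 5.2 × 10^-2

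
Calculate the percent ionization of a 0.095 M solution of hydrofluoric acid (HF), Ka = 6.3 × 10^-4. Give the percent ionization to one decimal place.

HF ⇌ F- + H+; let x = [H+] at equilibrium.
Solve x² + 0.00063x − 5.99e-05 = 0 → x = 7.43 × 10^-3 M
Fraction ionized = 7.43 × 10^-3 / 0.095 = 0.0782 → 7.8%

7.8%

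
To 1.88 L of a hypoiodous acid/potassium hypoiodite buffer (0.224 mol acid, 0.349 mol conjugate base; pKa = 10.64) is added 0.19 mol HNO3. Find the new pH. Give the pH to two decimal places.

pH = 10.22

After neutralization: n(HOI) = 0.414 mol, n(OI-) = 0.159 mol.
pH = pKa + log(n_OI-/n_HOI) = 10.64 + log(0.159/0.414) = 10.64 + (-0.416)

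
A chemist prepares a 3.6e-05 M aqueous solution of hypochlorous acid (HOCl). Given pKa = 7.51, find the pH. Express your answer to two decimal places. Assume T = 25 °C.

HOCl ⇌ OCl- + H+
Ka = 10^(−7.51) = 3.09 × 10^-8
Ka = [H+]²/(3.6e-05 − [H+]) = 3.09 × 10^-8
Assume [H+] ≪ 3.6e-05: [H+] ≈ √(3.09 × 10^-8 × 3.6e-05) = 1.05 × 10^-6 M
pH = −log[H+] = −log(1.05 × 10^-6) = 5.98

pH = 5.98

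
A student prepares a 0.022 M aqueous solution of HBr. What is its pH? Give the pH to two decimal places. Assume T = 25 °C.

pH = 1.66

HBr is a strong acid and dissociates completely, so [H+] = 0.022 M.
pH = -log(0.022) = 1.66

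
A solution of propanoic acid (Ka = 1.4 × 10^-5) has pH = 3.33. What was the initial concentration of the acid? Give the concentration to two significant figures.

C₀ = 1.6 × 10^-2 M

[H+] = 10^(-3.33) = 4.68 × 10^-4 M = x
Ka = x²/(C₀ − x) ⇒ C₀ = x + x²/Ka
C₀ = 4.68 × 10^-4 + (4.68 × 10^-4)²/(1.4 × 10^-5) = 1.61 × 10^-2 M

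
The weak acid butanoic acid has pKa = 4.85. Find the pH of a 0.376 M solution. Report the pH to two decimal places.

pH = 2.64

CH3(CH2)2COOH ⇌ CH3(CH2)2COO- + H+
Ka = 10^(−4.85) = 1.41 × 10^-5
From the ICE table, Ka = [H+]²/(0.376 − [H+]) = 1.41 × 10^-5.
Assume [H+] ≪ 0.376: [H+] ≈ √(1.41 × 10^-5 × 0.376) = 2.30 × 10^-3 M
([H+]/C₀ = 0.61% < 5%, so the approximation holds.)
pH = −log[H+] = −log(2.30 × 10^-3) = 2.64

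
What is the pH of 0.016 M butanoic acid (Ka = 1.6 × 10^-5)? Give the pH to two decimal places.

CH3(CH2)2COOH ⇌ CH3(CH2)2COO- + H+
From the ICE table, Ka = [H+]²/(0.016 − [H+]) = 1.6 × 10^-5.
Neglecting [H+] in the denominator: [H+] = √(1.6 × 10^-5 × 0.016) = 5.06 × 10^-4 M
Check: 3.2% ionized — well under 5%, approximation valid.
pH = −log(5.06 × 10^-4) = 3.30

pH = 3.30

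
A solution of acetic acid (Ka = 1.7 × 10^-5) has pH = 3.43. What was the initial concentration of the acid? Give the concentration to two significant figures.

[H+] = 10^(-3.43) = 3.72 × 10^-4 M = x
Ka = x²/(C₀ − x) ⇒ C₀ = x + x²/Ka
C₀ = 3.72 × 10^-4 + (3.72 × 10^-4)²/(1.7 × 10^-5) = 8.51 × 10^-3 M

C₀ = 8.5 × 10^-3 M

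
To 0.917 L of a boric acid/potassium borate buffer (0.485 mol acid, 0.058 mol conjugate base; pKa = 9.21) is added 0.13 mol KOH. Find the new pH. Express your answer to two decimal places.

After neutralization: n(B(OH)3) = 0.355 mol, n(B(OH)4-) = 0.188 mol.
pH = pKa + log(n_B(OH)4-/n_B(OH)3) = 9.21 + log(0.188/0.355) = 9.21 + (-0.276)

pH = 8.93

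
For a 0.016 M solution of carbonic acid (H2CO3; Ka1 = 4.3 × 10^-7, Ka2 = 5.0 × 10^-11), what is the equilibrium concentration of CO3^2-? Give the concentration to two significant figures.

First ionization gives [H+] ≈ [HCO3-] = 8.29 × 10^-5 M.
Second step: Ka2 = [H+][CO3^2-]/[HCO3-] ≈ [CO3^2-] (since [H+] ≈ [HCO3-]).
So [CO3^2-] ≈ Ka2.

5.0 × 10^-11 M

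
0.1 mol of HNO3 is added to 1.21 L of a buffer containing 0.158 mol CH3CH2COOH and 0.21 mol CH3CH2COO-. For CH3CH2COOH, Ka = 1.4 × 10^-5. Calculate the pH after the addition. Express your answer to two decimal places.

pH = 4.48

Added H+ converts CH3CH2COO- to CH3CH2COOH: CH3CH2COOH → 0.258 mol, CH3CH2COO- → 0.11 mol.
pKa = −log(1.4 × 10^-5) = 4.854
Henderson–Hasselbalch with mole ratio 0.11/0.258: pH = 4.854 + (-0.370)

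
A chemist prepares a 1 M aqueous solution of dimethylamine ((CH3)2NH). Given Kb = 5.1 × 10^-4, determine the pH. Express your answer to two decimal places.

pH = 12.35

(CH3)2NH + H2O ⇌ (CH3)2NH2+ + OH-
Kb = [OH-]²/(1 − [OH-]) = 5.1 × 10^-4
Neglecting [OH-] in the denominator: [OH-] = √(5.1 × 10^-4 × 1) = 2.26 × 10^-2 M
([OH-]/C₀ = 2.3% < 5%, so the approximation holds.)
pOH = −log(2.26 × 10^-2) = 1.65; pH = 14.00 − 1.65 = 12.35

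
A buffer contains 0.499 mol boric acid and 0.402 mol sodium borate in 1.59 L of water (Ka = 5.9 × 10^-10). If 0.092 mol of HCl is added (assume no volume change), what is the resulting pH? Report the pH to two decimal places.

Added H+ converts B(OH)4- to B(OH)3: B(OH)3 → 0.591 mol, B(OH)4- → 0.31 mol.
pKa = −log(5.9 × 10^-10) = 9.229
Henderson–Hasselbalch with mole ratio 0.31/0.591: pH = 9.229 + (-0.280)

pH = 8.95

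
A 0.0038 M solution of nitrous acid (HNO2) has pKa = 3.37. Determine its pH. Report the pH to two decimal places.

pH = 2.97

HNO2 ⇌ NO2- + H+
Ka = 10^(−3.37) = 4.27 × 10^-4
From the ICE table, Ka = [H+]²/(0.0038 − [H+]) = 4.27 × 10^-4.
Here C₀/Ka ≈ 8.9, so the small-[H+] approximation fails. Use the quadratic:
[H+] = (−Ka + √(Ka² + 4·Ka·C₀))/2 = 1.08 × 10^-3 M
pH = −log(1.08 × 10^-3) = 2.97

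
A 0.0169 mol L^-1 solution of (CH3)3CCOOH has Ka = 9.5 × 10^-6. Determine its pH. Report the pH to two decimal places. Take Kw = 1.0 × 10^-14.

pH = 3.40

(CH3)3CCOOH ⇌ (CH3)3CCOO- + H+
Let x = [H+] at equilibrium. Ka = x²/(0.0169 − x).
Neglecting x in the denominator: x = √(9.5 × 10^-6 × 0.0169) = 4.01 × 10^-4 M
pH = −log[H+] = −log(4.01 × 10^-4) = 3.40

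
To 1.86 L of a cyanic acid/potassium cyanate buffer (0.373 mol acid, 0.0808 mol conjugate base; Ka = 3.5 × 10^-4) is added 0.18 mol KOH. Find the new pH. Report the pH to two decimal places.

pH = 3.59

After neutralization: n(HOCN) = 0.193 mol, n(OCN-) = 0.261 mol.
pKa = −log(3.5 × 10^-4) = 3.456
pH = pKa + log(n_OCN-/n_HOCN) = 3.456 + log(0.261/0.193) = 3.456 + (+0.131)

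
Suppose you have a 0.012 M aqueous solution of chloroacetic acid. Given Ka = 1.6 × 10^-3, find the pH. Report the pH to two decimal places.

ClCH2COOH ⇌ ClCH2COO- + H+
Ka = x²/(0.012 − x) = 1.6 × 10^-3
The 5% rule fails; solving x² + Ka·x − Ka·C₀ = 0 exactly:
x = (−Ka + √(Ka² + 4·Ka·C₀))/2 = 3.65 × 10^-3 M
pH = −log[H+] = −log(3.65 × 10^-3) = 2.44

pH = 2.44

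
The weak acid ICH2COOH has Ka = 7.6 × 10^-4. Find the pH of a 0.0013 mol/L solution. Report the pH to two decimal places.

pH = 3.16

ICH2COOH ⇌ ICH2COO- + H+
Let x = [H+] at equilibrium. Ka = x²/(0.0013 − x).
x is not negligible relative to C₀; solve x² + 0.00076·x − 9.88e-07 = 0.
x = (−Ka + √(Ka² + 4·Ka·C₀))/2 = 6.84 × 10^-4 M
pH = −log(6.84 × 10^-4) = 3.16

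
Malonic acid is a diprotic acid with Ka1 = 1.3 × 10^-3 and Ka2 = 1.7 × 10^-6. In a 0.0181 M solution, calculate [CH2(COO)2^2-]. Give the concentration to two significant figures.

First ionization gives [H+] ≈ [CH2(COOH)COO-] = 4.24 × 10^-3 M.
Second step: Ka2 = [H+][CH2(COO)2^2-]/[CH2(COOH)COO-] ≈ [CH2(COO)2^2-] (since [H+] ≈ [CH2(COOH)COO-]).
So [CH2(COO)2^2-] ≈ Ka2.

1.7 × 10^-6 M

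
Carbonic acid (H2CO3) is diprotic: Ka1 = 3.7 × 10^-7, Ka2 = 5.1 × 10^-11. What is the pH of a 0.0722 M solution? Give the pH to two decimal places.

pH = 3.79

Ka1 ≫ Ka2, so treat the first dissociation as the only significant source of H+.
Ka1 = x²/(0.0722 − x) = 3.7 × 10^-7
x ≈ √(3.7 × 10^-7 × 0.0722) = 1.63 × 10^-4 M
pH = −log(1.63 × 10^-4) = 3.79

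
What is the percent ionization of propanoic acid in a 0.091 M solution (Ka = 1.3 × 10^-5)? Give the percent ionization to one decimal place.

1.2%

CH3CH2COOH ⇌ CH3CH2COO- + H+; let x = [H+] at equilibrium.
x ≈ √(Ka·C₀) = √(1.3 × 10^-5 × 0.091) = 1.09 × 10^-3 M
Fraction ionized = 1.09 × 10^-3 / 0.091 = 0.0120 → 1.2%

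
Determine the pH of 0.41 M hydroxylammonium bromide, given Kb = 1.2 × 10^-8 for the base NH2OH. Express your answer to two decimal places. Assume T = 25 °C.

NH3OH+ is the conjugate acid of the weak base NH2OH.
Ka = Kw/Kb = 1.0×10^-14 / 1.2 × 10^-8 = 8.33 × 10^-7
From the ICE table, Ka = [H+]²/(0.41 − [H+]) = 8.33 × 10^-7.
Neglecting [H+] in the denominator: [H+] = √(8.33 × 10^-7 × 0.41) = 5.84 × 10^-4 M
pH = −log[H+] = −log(5.84 × 10^-4) = 3.23

pH = 3.23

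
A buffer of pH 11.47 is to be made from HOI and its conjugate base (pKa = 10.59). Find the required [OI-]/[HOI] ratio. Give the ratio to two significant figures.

ratio = 7.6

pH = pKa + log(r) ⇒ log(r) = 11.47 − 10.59 = +0.88
r = [OI-]/[HOI] = 10^(+0.88) = 7.59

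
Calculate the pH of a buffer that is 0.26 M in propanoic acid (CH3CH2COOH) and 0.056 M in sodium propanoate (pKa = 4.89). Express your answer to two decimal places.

Using pH = pKa + log([base]/[acid]) with [base]/[acid] = 0.056/0.26:
pH = 4.89 + (-0.667) = 4.22

pH = 4.22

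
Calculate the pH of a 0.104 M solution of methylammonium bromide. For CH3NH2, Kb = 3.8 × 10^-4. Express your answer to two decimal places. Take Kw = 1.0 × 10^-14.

pH = 5.78

CH3NH3+ is the conjugate acid of the weak base CH3NH2.
Ka = Kw/Kb = 1.0×10^-14 / 3.8 × 10^-4 = 2.63 × 10^-11
Ka = [H+]²/(0.104 − [H+]) = 2.63 × 10^-11
Since Ka ≪ C₀, [H+] ≈ √(Ka·C₀) = 1.65 × 10^-6 M.
([H+]/C₀ = 0.0016% < 5%, so the approximation holds.)
pH = −log(1.65 × 10^-6) = 5.78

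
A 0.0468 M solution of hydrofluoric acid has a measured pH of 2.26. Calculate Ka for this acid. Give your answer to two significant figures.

Ka = 7.3 × 10^-4

[H+] = 10^(-2.26) = 5.50 × 10^-3 M
At equilibrium [HA] = 0.0468 − 5.50 × 10^-3 = 4.13 × 10^-2 M
Ka = [H+][A-]/[HA] = (5.50 × 10^-3)² / 4.13 × 10^-2 = 7.3 × 10^-4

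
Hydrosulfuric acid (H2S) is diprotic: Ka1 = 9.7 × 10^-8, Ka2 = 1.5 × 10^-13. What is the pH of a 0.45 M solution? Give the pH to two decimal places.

Since Ka1 ≫ Ka2, the first ionization dominates [H+].
Ka1 = x²/(0.45 − x) = 9.7 × 10^-8
x ≈ √(9.7 × 10^-8 × 0.45) = 2.09 × 10^-4 M
pH = −log(2.09 × 10^-4) = 3.68

pH = 3.68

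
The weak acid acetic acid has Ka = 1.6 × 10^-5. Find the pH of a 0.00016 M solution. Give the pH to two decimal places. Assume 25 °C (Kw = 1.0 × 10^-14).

CH3COOH ⇌ CH3COO- + H+
Ka = x²/(0.00016 − x) = 1.6 × 10^-5
The 5% rule fails; solving x² + Ka·x − Ka·C₀ = 0 exactly:
x = [−1.6e-05 + √(1.6e-05² + 1.02e-08)]/2 = 4.32 × 10^-5 M
pH = −log[H+] = −log(4.32 × 10^-5) = 4.36

pH = 4.36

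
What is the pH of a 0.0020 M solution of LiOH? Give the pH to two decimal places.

pH = 11.30

LiOH is a strong base; [OH-] = 0.002 M.
pOH = -log(0.002) = 2.70
pH = 14.00 - 2.70 = 11.30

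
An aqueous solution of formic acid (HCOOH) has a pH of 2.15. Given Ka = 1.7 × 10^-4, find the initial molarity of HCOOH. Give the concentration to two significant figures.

C₀ = 3.0 × 10^-1 M

[H+] = 10^(-2.15) = 7.08 × 10^-3 M = x
Ka = x²/(C₀ − x) ⇒ C₀ = x + x²/Ka
C₀ = 7.08 × 10^-3 + (7.08 × 10^-3)²/(1.7 × 10^-4) = 3.02 × 10^-1 M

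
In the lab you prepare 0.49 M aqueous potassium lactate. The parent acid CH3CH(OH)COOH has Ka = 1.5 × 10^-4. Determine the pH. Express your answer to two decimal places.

CH3CH(OH)COO- is the conjugate base of the weak acid CH3CH(OH)COOH.
Kb = Kw/Ka = 1.0×10^-14 / 1.5 × 10^-4 = 6.67 × 10^-11
From the ICE table, Kb = [OH-]²/(0.49 − [OH-]) = 6.67 × 10^-11.
Assume [OH-] ≪ 0.49: [OH-] ≈ √(6.67 × 10^-11 × 0.49) = 5.72 × 10^-6 M
Check: 0.0012% ionized — well under 5%, approximation valid.
pOH = 5.24, so pH = 14.00 − pOH = 8.76

pH = 8.76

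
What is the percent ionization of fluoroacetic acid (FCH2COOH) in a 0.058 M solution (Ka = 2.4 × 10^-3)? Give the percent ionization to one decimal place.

FCH2COOH ⇌ FCH2COO- + H+; let x = [H+] at equilibrium.
Ka = x²/(C₀ − x); solving the quadratic gives x = 1.07 × 10^-2 M.
Fraction ionized = 1.07 × 10^-2 / 0.058 = 0.1845 → 18.4%

18.4%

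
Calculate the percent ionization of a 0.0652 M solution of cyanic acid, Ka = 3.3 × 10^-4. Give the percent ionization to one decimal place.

HOCN ⇌ OCN- + H+; let x = [H+] at equilibrium.
Ka = x²/(C₀ − x); solving the quadratic gives x = 4.48 × 10^-3 M.
Fraction ionized = 4.48 × 10^-3 / 0.0652 = 0.0687 → 6.9%

6.9%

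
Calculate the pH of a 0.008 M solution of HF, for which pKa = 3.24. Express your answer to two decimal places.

HF ⇌ F- + H+
Ka = 10^(−3.24) = 5.75 × 10^-4
From the ICE table, Ka = x²/(0.008 − x) = 5.75 × 10^-4.
x is not negligible relative to C₀; solve x² + 0.000575·x − 4.6e-06 = 0.
x = (−Ka + √(Ka² + 4·Ka·C₀))/2 = 1.88 × 10^-3 M
pH = −log(1.88 × 10^-3) = 2.73

pH = 2.73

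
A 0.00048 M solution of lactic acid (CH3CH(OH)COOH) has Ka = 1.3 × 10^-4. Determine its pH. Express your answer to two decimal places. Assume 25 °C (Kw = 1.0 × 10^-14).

CH3CH(OH)COOH ⇌ CH3CH(OH)COO- + H+
Ka = [H+]²/(0.00048 − [H+]) = 1.3 × 10^-4
[H+] is not negligible relative to C₀; solve [H+]² + 0.00013·[H+] − 6.24e-08 = 0.
[H+] = [−0.00013 + √(0.00013² + 2.5e-07)]/2 = 1.93 × 10^-4 M
pH = −log(1.93 × 10^-4) = 3.71

pH = 3.71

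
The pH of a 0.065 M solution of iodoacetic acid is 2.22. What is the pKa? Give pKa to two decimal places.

pKa = 3.21

[H+] = 10^(-2.22) = 6.03 × 10^-3 M
At equilibrium [HA] = 0.065 − 6.03 × 10^-3 = 5.90 × 10^-2 M
Ka = [H+][A-]/[HA] = (6.03 × 10^-3)² / 5.90 × 10^-2 = 6.16 × 10^-4
pKa = -log(6.16 × 10^-4) = 3.21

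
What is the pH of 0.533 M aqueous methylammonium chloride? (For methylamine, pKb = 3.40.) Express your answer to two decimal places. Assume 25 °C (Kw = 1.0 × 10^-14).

CH3NH3+ is the conjugate acid of the weak base CH3NH2.
Kb = 10^(−3.40) = 3.98 × 10^-4
Ka = Kw/Kb = 1.0×10^-14 / 3.98 × 10^-4 = 2.51 × 10^-11
Ka = [H+]²/(0.533 − [H+]) = 2.51 × 10^-11
Neglecting [H+] in the denominator: [H+] = √(2.51 × 10^-11 × 0.533) = 3.66 × 10^-6 M
Check: 0.00069% ionized — well under 5%, approximation valid.
pH = −log(3.66 × 10^-6) = 5.44

pH = 5.44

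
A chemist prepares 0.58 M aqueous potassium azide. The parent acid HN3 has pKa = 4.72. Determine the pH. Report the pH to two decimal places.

pH = 9.24

N3- is the conjugate base of the weak acid HN3.
Ka = 10^(−4.72) = 1.91 × 10^-5
Kb = Kw/Ka = 1.0×10^-14 / 1.91 × 10^-5 = 5.24 × 10^-10
Kb = [OH-]²/(0.58 − [OH-]) = 5.24 × 10^-10
Since Kb ≪ C₀, [OH-] ≈ √(Kb·C₀) = 1.74 × 10^-5 M.
([OH-]/C₀ = 0.003% < 5%, so the approximation holds.)
pOH = −log(1.74 × 10^-5) = 4.76; pH = 14.00 − 4.76 = 9.24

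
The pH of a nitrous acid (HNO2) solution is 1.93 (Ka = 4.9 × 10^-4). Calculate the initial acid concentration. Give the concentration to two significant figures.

[H+] = 10^(-1.93) = 1.17 × 10^-2 M = x
Ka = x²/(C₀ − x) ⇒ C₀ = x + x²/Ka
C₀ = 1.17 × 10^-2 + (1.17 × 10^-2)²/(4.9 × 10^-4) = 2.91 × 10^-1 M

C₀ = 2.9 × 10^-1 M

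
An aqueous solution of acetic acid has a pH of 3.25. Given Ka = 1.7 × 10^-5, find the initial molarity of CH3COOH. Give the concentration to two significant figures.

C₀ = 1.9 × 10^-2 M

[H+] = 10^(-3.25) = 5.62 × 10^-4 M = x
Ka = x²/(C₀ − x) ⇒ C₀ = x + x²/Ka
C₀ = 5.62 × 10^-4 + (5.62 × 10^-4)²/(1.7 × 10^-5) = 1.91 × 10^-2 M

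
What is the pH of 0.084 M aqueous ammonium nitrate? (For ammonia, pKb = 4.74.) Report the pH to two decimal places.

NH4+ is the conjugate acid of the weak base NH3.
Kb = 10^(−4.74) = 1.82 × 10^-5
Ka = Kw/Kb = 1.0×10^-14 / 1.82 × 10^-5 = 5.49 × 10^-10
Ka = x²/(0.084 − x) = 5.49 × 10^-10
Neglecting x in the denominator: x = √(5.49 × 10^-10 × 0.084) = 6.79 × 10^-6 M
Check: 0.0081% ionized — well under 5%, approximation valid.
pH = −log[H+] = −log(6.79 × 10^-6) = 5.17

pH = 5.17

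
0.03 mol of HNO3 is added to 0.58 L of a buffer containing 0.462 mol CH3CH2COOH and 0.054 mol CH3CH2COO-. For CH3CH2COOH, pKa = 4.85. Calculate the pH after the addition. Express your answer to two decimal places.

pH = 3.54

Added H+ converts CH3CH2COO- to CH3CH2COOH: CH3CH2COOH → 0.492 mol, CH3CH2COO- → 0.024 mol.
pH = pKa + log([A⁻]/[HA]) = 4.85 + log(0.024/0.492) = 4.85 -1.312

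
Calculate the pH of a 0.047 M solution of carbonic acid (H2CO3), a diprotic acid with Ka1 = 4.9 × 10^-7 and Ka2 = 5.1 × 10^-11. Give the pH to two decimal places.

Ka1 ≫ Ka2, so treat the first dissociation as the only significant source of H+.
Ka1 = x²/(0.047 − x) = 4.9 × 10^-7
x ≈ √(4.9 × 10^-7 × 0.047) = 1.52 × 10^-4 M
pH = −log(1.52 × 10^-4) = 3.82

pH = 3.82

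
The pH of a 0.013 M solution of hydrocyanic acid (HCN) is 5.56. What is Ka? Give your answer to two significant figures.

[H+] = 10^(-5.56) = 2.75 × 10^-6 M
At equilibrium [HA] = 0.013 − 2.75 × 10^-6 = 1.30 × 10^-2 M
Ka = [H+][A-]/[HA] = (2.75 × 10^-6)² / 1.30 × 10^-2 = 5.8 × 10^-10

Ka = 5.8 × 10^-10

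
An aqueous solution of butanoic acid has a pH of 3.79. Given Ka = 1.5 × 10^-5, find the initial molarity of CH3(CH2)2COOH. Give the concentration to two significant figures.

C₀ = 1.9 × 10^-3 M

[H+] = 10^(-3.79) = 1.62 × 10^-4 M = x
Ka = x²/(C₀ − x) ⇒ C₀ = x + x²/Ka
C₀ = 1.62 × 10^-4 + (1.62 × 10^-4)²/(1.5 × 10^-5) = 1.91 × 10^-3 M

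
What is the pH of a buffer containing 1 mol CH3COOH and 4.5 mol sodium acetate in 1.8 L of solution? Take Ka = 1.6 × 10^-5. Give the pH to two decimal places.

pKa = −log(1.6 × 10^-5) = 4.796
Using pH = pKa + log([base]/[acid]) with [base]/[acid] = 4.5/1:
pH = 4.796 + (+0.653) = 5.45

pH = 5.45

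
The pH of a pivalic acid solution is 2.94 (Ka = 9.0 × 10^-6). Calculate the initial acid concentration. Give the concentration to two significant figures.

[H+] = 10^(-2.94) = 1.15 × 10^-3 M = x
Ka = x²/(C₀ − x) ⇒ C₀ = x + x²/Ka
C₀ = 1.15 × 10^-3 + (1.15 × 10^-3)²/(9.0 × 10^-6) = 1.48 × 10^-1 M

C₀ = 1.5 × 10^-1 M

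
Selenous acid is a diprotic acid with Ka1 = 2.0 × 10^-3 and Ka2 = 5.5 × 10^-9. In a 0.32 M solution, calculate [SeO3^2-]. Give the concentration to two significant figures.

First ionization gives [H+] ≈ [HSeO3-] = 2.43 × 10^-2 M.
Second step: Ka2 = [H+][SeO3^2-]/[HSeO3-] ≈ [SeO3^2-] (since [H+] ≈ [HSeO3-]).
So [SeO3^2-] ≈ Ka2.

5.5 × 10^-9 M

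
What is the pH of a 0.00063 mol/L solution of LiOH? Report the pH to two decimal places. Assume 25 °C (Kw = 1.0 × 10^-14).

LiOH is a strong base; [OH-] = 0.00063 M.
pOH = -log(0.00063) = 3.20
pH = 14.00 - 3.20 = 10.80

pH = 10.80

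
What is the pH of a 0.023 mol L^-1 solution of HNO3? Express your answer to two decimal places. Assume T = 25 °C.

pH = 1.64

HNO3 is a strong acid and dissociates completely, so [H+] = 0.023 M.
pH = -log(0.023) = 1.64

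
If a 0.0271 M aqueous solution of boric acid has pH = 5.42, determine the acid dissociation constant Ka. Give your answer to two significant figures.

Ka = 5.3 × 10^-10

[H+] = 10^(-5.42) = 3.80 × 10^-6 M
At equilibrium [HA] = 0.0271 − 3.80 × 10^-6 = 2.71 × 10^-2 M
Ka = [H+][A-]/[HA] = (3.80 × 10^-6)² / 2.71 × 10^-2 = 5.3 × 10^-10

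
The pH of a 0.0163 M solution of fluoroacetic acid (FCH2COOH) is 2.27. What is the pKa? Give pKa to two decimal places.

[H+] = 10^(-2.27) = 5.37 × 10^-3 M
At equilibrium [HA] = 0.0163 − 5.37 × 10^-3 = 1.09 × 10^-2 M
Ka = [H+][A-]/[HA] = (5.37 × 10^-3)² / 1.09 × 10^-2 = 2.65 × 10^-3
pKa = -log(2.65 × 10^-3) = 2.58

pKa = 2.58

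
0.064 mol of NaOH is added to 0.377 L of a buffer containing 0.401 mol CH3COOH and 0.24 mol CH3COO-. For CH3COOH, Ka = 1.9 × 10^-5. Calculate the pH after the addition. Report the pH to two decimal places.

OH- converts CH3COOH to CH3COO-: CH3COOH → 0.337 mol, CH3COO- → 0.304 mol.
pKa = −log(1.9 × 10^-5) = 4.721
pH = pKa + log([A⁻]/[HA]) = 4.721 + log(0.304/0.337) = 4.721 -0.045

pH = 4.68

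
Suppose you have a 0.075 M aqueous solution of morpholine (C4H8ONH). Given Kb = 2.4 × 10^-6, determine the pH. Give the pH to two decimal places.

pH = 10.63

C4H8ONH + H2O ⇌ C4H8ONH2+ + OH-
Kb = [OH-]²/(0.075 − [OH-]) = 2.4 × 10^-6
Assume [OH-] ≪ 0.075: [OH-] ≈ √(2.4 × 10^-6 × 0.075) = 4.24 × 10^-4 M
([OH-]/C₀ = 0.57% < 5%, so the approximation holds.)
pOH = 3.37, so pH = 14.00 − pOH = 10.63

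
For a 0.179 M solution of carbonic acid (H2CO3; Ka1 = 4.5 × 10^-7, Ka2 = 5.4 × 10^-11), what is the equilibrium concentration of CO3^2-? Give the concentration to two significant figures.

First ionization gives [H+] ≈ [HCO3-] = 2.84 × 10^-4 M.
Second step: Ka2 = [H+][CO3^2-]/[HCO3-] ≈ [CO3^2-] (since [H+] ≈ [HCO3-]).
So [CO3^2-] ≈ Ka2.

5.4 × 10^-11 M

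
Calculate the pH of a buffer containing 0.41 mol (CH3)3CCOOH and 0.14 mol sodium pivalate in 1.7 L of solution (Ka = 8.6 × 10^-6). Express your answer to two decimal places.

pKa = −log(8.6 × 10^-6) = 5.066
Using pH = pKa + log([base]/[acid]) with [base]/[acid] = 0.14/0.41:
pH = 5.066 + (-0.467) = 4.60

pH = 4.60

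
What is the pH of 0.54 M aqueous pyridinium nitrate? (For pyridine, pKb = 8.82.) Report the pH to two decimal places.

C5H5NH+ is the conjugate acid of the weak base C5H5N.
Kb = 10^(−8.82) = 1.51 × 10^-9
Ka = Kw/Kb = 1.0×10^-14 / 1.51 × 10^-9 = 6.62 × 10^-6
From the ICE table, Ka = x²/(0.54 − x) = 6.62 × 10^-6.
Assume x ≪ 0.54: x ≈ √(6.62 × 10^-6 × 0.54) = 1.89 × 10^-3 M
pH = −log[H+] = −log(1.89 × 10^-3) = 2.72

pH = 2.72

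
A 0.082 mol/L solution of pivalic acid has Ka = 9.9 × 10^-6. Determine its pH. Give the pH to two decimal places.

(CH3)3CCOOH ⇌ (CH3)3CCOO- + H+
Let x = [H+] at equilibrium. Ka = x²/(0.082 − x).
Neglecting x in the denominator: x = √(9.9 × 10^-6 × 0.082) = 9.01 × 10^-4 M
Check: 1.1% ionized — well under 5%, approximation valid.
pH = −log(9.01 × 10^-4) = 3.05

pH = 3.05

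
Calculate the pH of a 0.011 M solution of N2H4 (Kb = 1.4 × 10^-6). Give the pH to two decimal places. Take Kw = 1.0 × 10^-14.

pH = 10.09

N2H4 + H2O ⇌ N2H5+ + OH-
Kb = [OH-]²/(0.011 − [OH-]) = 1.4 × 10^-6
Neglecting [OH-] in the denominator: [OH-] = √(1.4 × 10^-6 × 0.011) = 1.24 × 10^-4 M
([OH-]/C₀ = 1.1% < 5%, so the approximation holds.)
pOH = 3.91, so pH = 14.00 − pOH = 10.09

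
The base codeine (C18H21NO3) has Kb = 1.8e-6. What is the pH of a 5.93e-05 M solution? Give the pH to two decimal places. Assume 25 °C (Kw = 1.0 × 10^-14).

C18H21NO3 + H2O ⇌ C18H22NO3+ + OH-
Kb = [OH-]²/(5.93e-05 − [OH-]) = 1.8 × 10^-6
The 5% rule fails; solving [OH-]² + Kb·[OH-] − Kb·C₀ = 0 exactly:
[OH-] = (−Kb + √(Kb² + 4·Kb·C₀))/2 = 9.47 × 10^-6 M
pOH = 5.02, so pH = 14.00 − pOH = 8.98

pH = 8.98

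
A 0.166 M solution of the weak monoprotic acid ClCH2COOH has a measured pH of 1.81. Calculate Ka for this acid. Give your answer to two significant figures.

[H+] = 10^(-1.81) = 1.55 × 10^-2 M
At equilibrium [HA] = 0.166 − 1.55 × 10^-2 = 1.51 × 10^-1 M
Ka = [H+][A-]/[HA] = (1.55 × 10^-2)² / 1.51 × 10^-1 = 1.6 × 10^-3

Ka = 1.6 × 10^-3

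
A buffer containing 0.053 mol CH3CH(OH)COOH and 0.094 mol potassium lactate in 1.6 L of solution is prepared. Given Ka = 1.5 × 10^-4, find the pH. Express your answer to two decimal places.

pKa = −log(1.5 × 10^-4) = 3.824
pH = pKa + log([A⁻]/[HA]) = 3.824 + log(0.094/0.053)
pH = 3.824 + (+0.249) = 4.07

pH = 4.07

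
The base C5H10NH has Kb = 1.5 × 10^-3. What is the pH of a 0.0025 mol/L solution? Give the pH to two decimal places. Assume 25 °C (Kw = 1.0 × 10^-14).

pH = 11.12

C5H10NH + H2O ⇌ C5H10NH2+ + OH-
From the ICE table, Kb = [OH-]²/(0.0025 − [OH-]) = 1.5 × 10^-3.
The 5% rule fails; solving [OH-]² + Kb·[OH-] − Kb·C₀ = 0 exactly:
[OH-] = (−Kb + √(Kb² + 4·Kb·C₀))/2 = 1.33 × 10^-3 M
pOH = 2.88, so pH = 14.00 − pOH = 11.12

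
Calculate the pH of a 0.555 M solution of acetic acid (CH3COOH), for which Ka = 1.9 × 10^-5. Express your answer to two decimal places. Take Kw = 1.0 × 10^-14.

CH3COOH ⇌ CH3COO- + H+
From the ICE table, Ka = [H+]²/(0.555 − [H+]) = 1.9 × 10^-5.
Neglecting [H+] in the denominator: [H+] = √(1.9 × 10^-5 × 0.555) = 3.25 × 10^-3 M
Check: 0.59% ionized — well under 5%, approximation valid.
pH = −log[H+] = −log(3.25 × 10^-3) = 2.49

pH = 2.49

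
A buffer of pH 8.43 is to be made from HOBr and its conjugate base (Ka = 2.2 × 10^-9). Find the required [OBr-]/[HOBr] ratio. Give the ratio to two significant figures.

ratio = 0.59

pKa = -log(2.2 × 10^-9) = 8.658
pH = pKa + log(r) ⇒ log(r) = 8.43 − 8.658 = -0.228
r = [OBr-]/[HOBr] = 10^(-0.228) = 0.592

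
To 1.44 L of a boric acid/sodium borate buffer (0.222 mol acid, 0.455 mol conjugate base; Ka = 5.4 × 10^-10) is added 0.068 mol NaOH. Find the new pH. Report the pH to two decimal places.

OH- converts B(OH)3 to B(OH)4-: B(OH)3 → 0.154 mol, B(OH)4- → 0.523 mol.
pKa = −log(5.4 × 10^-10) = 9.268
pH = pKa + log(n_B(OH)4-/n_B(OH)3) = 9.268 + log(0.523/0.154) = 9.268 + (+0.531)

pH = 9.80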